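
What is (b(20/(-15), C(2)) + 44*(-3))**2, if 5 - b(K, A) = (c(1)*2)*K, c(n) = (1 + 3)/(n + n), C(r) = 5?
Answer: 133225/9 ≈ 14803.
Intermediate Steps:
c(n) = 2/n (c(n) = 4/((2*n)) = 4*(1/(2*n)) = 2/n)
b(K, A) = 5 - 4*K (b(K, A) = 5 - (2/1)*2*K = 5 - (2*1)*2*K = 5 - 2*2*K = 5 - 4*K)
(b(20/(-15), C(2)) + 44*(-3))**2 = ((5 - 80/(-15)) + 44*(-3))**2 = ((5 - 80*(-1)/15) - 132)**2 = ((5 - 4*(-4/3)) - 132)**2 = ((5 + 16/3) - 132)**2 = (31/3 - 132)**2 = (-365/3)**2 = 133225/9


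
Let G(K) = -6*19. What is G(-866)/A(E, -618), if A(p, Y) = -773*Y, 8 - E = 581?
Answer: -19/79619 ≈ -0.00023864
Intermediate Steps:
E = -573 (E = 8 - 1*581 = 8 - 581 = -573)
G(K) = -114
G(-866)/A(E, -618) = -114/((-773*(-618))) = -114/477714 = -114*1/477714 = -19/79619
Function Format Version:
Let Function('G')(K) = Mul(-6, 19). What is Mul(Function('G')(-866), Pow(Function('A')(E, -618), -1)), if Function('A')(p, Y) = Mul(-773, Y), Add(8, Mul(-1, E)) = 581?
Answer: Rational(-19, 79619) ≈ -0.00023864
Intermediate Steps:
E = -573 (E = Add(8, Mul(-1, 581)) = Add(8, -581) = -573)
Function('G')(K) = -114
Mul(Function('G')(-866), Pow(Function('A')(E, -618), -1)) = Mul(-114, Pow(Mul(-773, -618), -1)) = Mul(-114, Pow(477714, -1)) = Mul(-114, Rational(1, 477714)) = Rational(-19, 79619)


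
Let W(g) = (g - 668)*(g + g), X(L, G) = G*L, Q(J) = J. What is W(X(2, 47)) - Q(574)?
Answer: -108486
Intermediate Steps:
W(g) = 2*g*(-668 + g) (W(g) = (-668 + g)*(2*g) = 2*g*(-668 + g))
W(X(2, 47)) - Q(574) = 2*(47*2)*(-668 + 47*2) - 1*574 = 2*94*(-668 + 94) - 574 = 2*94*(-574) - 574 = -107912 - 574 = -108486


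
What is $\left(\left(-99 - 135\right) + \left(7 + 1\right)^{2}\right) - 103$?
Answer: $-273$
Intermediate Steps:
$\left(\left(-99 - 135\right) + \left(7 + 1\right)^{2}\right) - 103 = \left(\left(-99 - 135\right) + 8^{2}\right) - 103 = \left(-234 + 64\right) - 103 = -170 - 103 = -273$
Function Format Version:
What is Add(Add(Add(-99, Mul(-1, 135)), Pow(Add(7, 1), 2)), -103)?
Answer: -273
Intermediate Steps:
Add(Add(Add(-99, Mul(-1, 135)), Pow(Add(7, 1), 2)), -103) = Add(Add(Add(-99, -135), Pow(8, 2)), -103) = Add(Add(-234, 64), -103) = Add(-170, -103) = -273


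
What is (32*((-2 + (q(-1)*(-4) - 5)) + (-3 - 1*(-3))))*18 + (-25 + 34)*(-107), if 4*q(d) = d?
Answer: -4419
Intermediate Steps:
q(d) = d/4
(32*((-2 + (q(-1)*(-4) - 5)) + (-3 - 1*(-3))))*18 + (-25 + 34)*(-107) = (32*((-2 + (((¼)*(-1))*(-4) - 5)) + (-3 - 1*(-3))))*18 + (-25 + 34)*(-107) = (32*((-2 + (-¼*(-4) - 5)) + (-3 + 3)))*18 + 9*(-107) = (32*((-2 + (1 - 5)) + 0))*18 - 963 = (32*((-2 - 4) + 0))*18 - 963 = (32*(-6 + 0))*18 - 963 = (32*(-6))*18 - 963 = -192*18 - 963 = -3456 - 963 = -4419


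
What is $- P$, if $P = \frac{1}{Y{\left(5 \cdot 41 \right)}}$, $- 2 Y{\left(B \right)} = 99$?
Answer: $\frac{2}{99} \approx 0.020202$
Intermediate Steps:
$Y{\left(B \right)} = - \frac{99}{2}$ ($Y{\left(B \right)} = \left(- \frac{1}{2}\right) 99 = - \frac{99}{2}$)
$P = - \frac{2}{99}$ ($P = \frac{1}{- \frac{99}{2}} = - \frac{2}{99} \approx -0.020202$)
$- P = \left(-1\right) \left(- \frac{2}{99}\right) = \frac{2}{99}$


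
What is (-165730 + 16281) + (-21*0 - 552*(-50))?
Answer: -121849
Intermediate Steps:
(-165730 + 16281) + (-21*0 - 552*(-50)) = -149449 + (0 + 27600) = -149449 + 27600 = -121849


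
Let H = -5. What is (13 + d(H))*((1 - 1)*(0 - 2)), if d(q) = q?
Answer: 0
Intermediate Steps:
(13 + d(H))*((1 - 1)*(0 - 2)) = (13 - 5)*((1 - 1)*(0 - 2)) = 8*(0*(-2)) = 8*0 = 0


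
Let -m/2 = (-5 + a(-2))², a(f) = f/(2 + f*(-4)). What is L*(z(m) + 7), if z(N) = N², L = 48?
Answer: 87949392/625 ≈ 1.4072e+5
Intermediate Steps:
a(f) = f/(2 - 4*f)
m = -1352/25 (m = -2*(-5 - 1*(-2)/(-2 + 4*(-2)))² = -2*(-5 - 1*(-2)/(-2 - 8))² = -2*(-5 - 1*(-2)/(-10))² = -2*(-5 - 1*(-2)*(-⅒))² = -2*(-5 - ⅕)² = -2*(-26/5)² = -2*676/25 = -1352/25 ≈ -54.080)
L*(z(m) + 7) = 48*((-1352/25)² + 7) = 48*(1827904/625 + 7) = 48*(1832279/625) = 87949392/625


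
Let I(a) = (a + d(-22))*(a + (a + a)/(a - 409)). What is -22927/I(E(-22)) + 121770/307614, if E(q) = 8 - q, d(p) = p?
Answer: -443657121977/4638819120 ≈ -95.640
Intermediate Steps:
I(a) = (-22 + a)*(a + 2*a/(-409 + a)) (I(a) = (a - 22)*(a + (a + a)/(a - 409)) = (-22 + a)*(a + (2*a)/(-409 + a)) = (-22 + a)*(a + 2*a/(-409 + a)))
-22927/I(E(-22)) + 121770/307614 = -22927*(-409 + (8 - 1*(-22)))/((8 - 1*(-22))*(8954 + (8 - 1*(-22))² - 429*(8 - 1*(-22)))) + 121770/307614 = -22927*(-409 + (8 + 22))/((8 + 22)*(8954 + (8 + 22)² - 429*(8 + 22))) + 121770*(1/307614) = -22927*(-409 + 30)/(30*(8954 + 30² - 429*30)) + 20295/51269 = -22927*(-379/(30*(8954 + 900 - 12870))) + 20295/51269 = -22927/(30*(-1/379)*(-3016)) + 20295/51269 = -22927/90480/379 + 20295/51269 = -22927*379/90480 + 20295/51269 = -8689333/90480 + 20295/51269 = -443657121977/4638819120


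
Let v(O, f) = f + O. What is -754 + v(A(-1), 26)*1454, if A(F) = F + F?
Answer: 34142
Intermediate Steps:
A(F) = 2*F
v(O, f) = O + f
-754 + v(A(-1), 26)*1454 = -754 + (2*(-1) + 26)*1454 = -754 + (-2 + 26)*1454 = -754 + 24*1454 = -754 + 34896 = 34142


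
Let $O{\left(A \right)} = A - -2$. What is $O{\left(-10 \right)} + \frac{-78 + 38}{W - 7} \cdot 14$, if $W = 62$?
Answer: $- \frac{200}{11} \approx -18.182$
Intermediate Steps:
$O{\left(A \right)} = 2 + A$ ($O{\left(A \right)} = A + 2 = 2 + A$)
$O{\left(-10 \right)} + \frac{-78 + 38}{W - 7} \cdot 14 = \left(2 - 10\right) + \frac{-78 + 38}{62 - 7} \cdot 14 = -8 + - \frac{40}{55} \cdot 14 = -8 + \left(-40\right) \frac{1}{55} \cdot 14 = -8 - \frac{112}{11} = - \frac{200}{11}$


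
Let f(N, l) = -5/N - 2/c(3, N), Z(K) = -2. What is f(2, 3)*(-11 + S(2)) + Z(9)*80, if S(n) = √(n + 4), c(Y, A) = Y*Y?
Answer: -2341/18 - 49*√6/18 ≈ -136.72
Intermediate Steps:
c(Y, A) = Y²
S(n) = √(4 + n)
f(N, l) = -2/9 - 5/N (f(N, l) = -5/N - 2/(3²) = -5/N - 2/9 = -2/9 - 5/N)
f(2, 3)*(-11 + S(2)) + Z(9)*80 = (-2/9 - 5/2)*(-11 + √(4 + 2)) - 2*80 = (-2/9 - 5*½)*(-11 + √6) - 160 = (-2/9 - 5/2)*(-11 + √6) - 160 = -49*(-11 + √6)/18 - 160 = (539/18 - 49*√6/18) - 160 = -2341/18 - 49*√6/18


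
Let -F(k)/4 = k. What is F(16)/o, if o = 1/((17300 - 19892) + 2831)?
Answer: -15296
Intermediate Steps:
F(k) = -4*k
o = 1/239 (o = 1/(-2592 + 2831) = 1/239 ≈ 0.0041841)
F(16)/o = (-4*16)/(1/239) = -64*239 = -15296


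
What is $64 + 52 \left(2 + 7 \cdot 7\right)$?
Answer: $2716$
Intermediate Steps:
$64 + 52 \left(2 + 7 \cdot 7\right) = 64 + 52 \left(2 + 49\right) = 64 + 52 \cdot 51 = 64 + 2652 = 2716$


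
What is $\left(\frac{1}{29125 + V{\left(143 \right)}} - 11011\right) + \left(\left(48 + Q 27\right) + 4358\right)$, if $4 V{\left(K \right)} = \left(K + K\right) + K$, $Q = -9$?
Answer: $- \frac{800729788}{116929} \approx -6848.0$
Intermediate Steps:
$V{\left(K \right)} = \frac{3 K}{4}$ ($V{\left(K \right)} = \frac{\left(K + K\right) + K}{4} = \frac{2 K + K}{4} = \frac{3 K}{4}$)
$\left(\frac{1}{29125 + V{\left(143 \right)}} - 11011\right) + \left(\left(48 + Q 27\right) + 4358\right) = \left(\frac{1}{29125 + \frac{3}{4} \cdot 143} - 11011\right) + \left(\left(48 - 243\right) + 4358\right) = \left(\frac{1}{29125 + \frac{429}{4}} - 11011\right) + \left(\left(48 - 243\right) + 4358\right) = \left(\frac{1}{\frac{116929}{4}} - 11011\right) + \left(-195 + 4358\right) = \left(\frac{4}{116929} - 11011\right) + 4163 = - \frac{1287505215}{116929} + 4163 = - \frac{800729788}{116929}$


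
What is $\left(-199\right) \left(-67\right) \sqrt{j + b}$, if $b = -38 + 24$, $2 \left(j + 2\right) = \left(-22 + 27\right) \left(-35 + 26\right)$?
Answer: $\frac{13333 i \sqrt{154}}{2} \approx 82729.0 i$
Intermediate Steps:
$j = - \frac{49}{2}$ ($j = -2 + \frac{\left(-22 + 27\right) \left(-35 + 26\right)}{2} = -2 + \frac{5 \left(-9\right)}{2} = -2 + \frac{1}{2} \left(-45\right) = -2 - \frac{45}{2} = - \frac{49}{2} \approx -24.5$)
$b = -14$
$\left(-199\right) \left(-67\right) \sqrt{j + b} = \left(-199\right) \left(-67\right) \sqrt{- \frac{49}{2} - 14} = 13333 \sqrt{- \frac{77}{2}} = 13333 \frac{i \sqrt{154}}{2} = \frac{13333 i \sqrt{154}}{2}$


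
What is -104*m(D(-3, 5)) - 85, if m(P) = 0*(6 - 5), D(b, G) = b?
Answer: -85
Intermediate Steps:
m(P) = 0 (m(P) = 0*1 = 0)
-104*m(D(-3, 5)) - 85 = -104*0 - 85 = 0 - 85 = -85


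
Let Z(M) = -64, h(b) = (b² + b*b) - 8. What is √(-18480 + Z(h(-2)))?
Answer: 4*I*√1159 ≈ 136.18*I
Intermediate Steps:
h(b) = -8 + 2*b² (h(b) = (b² + b²) - 8 = 2*b² - 8 = -8 + 2*b²)
√(-18480 + Z(h(-2))) = √(-18480 - 64) = √(-18544) = 4*I*√1159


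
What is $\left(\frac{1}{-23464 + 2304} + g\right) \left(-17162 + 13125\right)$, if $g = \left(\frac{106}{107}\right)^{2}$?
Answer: $- \frac{959765709507}{242260840} \approx -3961.7$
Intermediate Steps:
$g = \frac{11236}{11449}$ ($g = \left(106 \cdot \frac{1}{107}\right)^{2} = \left(\frac{106}{107}\right)^{2} = \frac{11236}{11449} \approx 0.9814$)
$\left(\frac{1}{-23464 + 2304} + g\right) \left(-17162 + 13125\right) = \left(\frac{1}{-23464 + 2304} + \frac{11236}{11449}\right) \left(-17162 + 13125\right) = \left(\frac{1}{-21160} + \frac{11236}{11449}\right) \left(-4037\right) = \left(- \frac{1}{21160} + \frac{11236}{11449}\right) \left(-4037\right) = \frac{237742311}{242260840} \left(-4037\right) = - \frac{959765709507}{242260840}$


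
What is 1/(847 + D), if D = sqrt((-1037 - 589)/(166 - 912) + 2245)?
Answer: 315931/266755359 - sqrt(312647854)/266755359 ≈ 0.0011181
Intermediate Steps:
D = sqrt(312647854)/373 (D = sqrt(-1626/(-746) + 2245) = sqrt(-1626*(-1/746) + 2245) = sqrt(813/373 + 2245) = sqrt(838198/373) = sqrt(312647854)/373 ≈ 47.404)
1/(847 + D) = 1/(847 + sqrt(312647854)/373)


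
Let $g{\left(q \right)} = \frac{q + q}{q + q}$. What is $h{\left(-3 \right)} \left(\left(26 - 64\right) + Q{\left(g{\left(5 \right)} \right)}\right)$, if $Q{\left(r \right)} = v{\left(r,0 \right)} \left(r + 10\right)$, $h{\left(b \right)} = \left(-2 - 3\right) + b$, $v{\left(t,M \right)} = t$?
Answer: $216$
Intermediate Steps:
$g{\left(q \right)} = 1$ ($g{\left(q \right)} = \frac{2 q}{2 q} = 2 q \frac{1}{2 q} = 1$)
$h{\left(b \right)} = -5 + b$
$Q{\left(r \right)} = r \left(10 + r\right)$ ($Q{\left(r \right)} = r \left(r + 10\right) = r \left(10 + r\right)$)
$h{\left(-3 \right)} \left(\left(26 - 64\right) + Q{\left(g{\left(5 \right)} \right)}\right) = \left(-5 - 3\right) \left(\left(26 - 64\right) + 1 \left(10 + 1\right)\right) = - 8 \left(\left(26 - 64\right) + 1 \cdot 11\right) = - 8 \left(-38 + 11\right) = \left(-8\right) \left(-27\right) = 216$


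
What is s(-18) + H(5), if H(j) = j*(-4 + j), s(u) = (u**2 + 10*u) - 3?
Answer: 146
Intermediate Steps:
s(u) = -3 + u**2 + 10*u
s(-18) + H(5) = (-3 + (-18)**2 + 10*(-18)) + 5*(-4 + 5) = (-3 + 324 - 180) + 5*1 = 141 + 5 = 146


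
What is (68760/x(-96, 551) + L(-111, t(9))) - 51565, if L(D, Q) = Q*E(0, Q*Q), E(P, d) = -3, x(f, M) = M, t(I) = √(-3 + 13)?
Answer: -28343555/551 - 3*√10 ≈ -51450.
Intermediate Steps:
t(I) = √10
L(D, Q) = -3*Q (L(D, Q) = Q*(-3) = -3*Q)
(68760/x(-96, 551) + L(-111, t(9))) - 51565 = (68760/551 - 3*√10) - 51565 = -28343555/551 - 3*√10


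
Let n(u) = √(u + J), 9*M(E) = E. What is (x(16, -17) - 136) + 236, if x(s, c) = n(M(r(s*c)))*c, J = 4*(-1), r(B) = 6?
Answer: 100 - 17*I*√30/3 ≈ 100.0 - 31.038*I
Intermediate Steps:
M(E) = E/9
J = -4
n(u) = √(-4 + u) (n(u) = √(u - 4) = √(-4 + u))
x(s, c) = I*c*√30/3 (x(s, c) = √(-4 + (⅑)*6)*c = √(-4 + ⅔)*c = √(-10/3)*c = (I*√30/3)*c = I*c*√30/3)
(x(16, -17) - 136) + 236 = ((⅓)*I*(-17)*√30 - 136) + 236 = (-17*I*√30/3 - 136) + 236 = (-136 - 17*I*√30/3) + 236 = 100 - 17*I*√30/3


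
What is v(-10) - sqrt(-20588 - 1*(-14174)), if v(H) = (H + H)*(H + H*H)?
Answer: -1800 - I*sqrt(6414) ≈ -1800.0 - 80.087*I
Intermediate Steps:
v(H) = 2*H*(H + H**2) (v(H) = (2*H)*(H + H**2) = 2*H*(H + H**2))
v(-10) - sqrt(-20588 - 1*(-14174)) = 2*(-10)**2*(1 - 10) - sqrt(-20588 - 1*(-14174)) = 2*100*(-9) - sqrt(-20588 + 14174) = -1800 - sqrt(-6414) = -1800 - I*sqrt(6414)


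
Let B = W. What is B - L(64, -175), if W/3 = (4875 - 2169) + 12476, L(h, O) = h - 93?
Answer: 45575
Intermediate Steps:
L(h, O) = -93 + h
W = 45546 (W = 3*((4875 - 2169) + 12476) = 3*(2706 + 12476) = 3*15182 = 45546)
B = 45546
B - L(64, -175) = 45546 - (-93 + 64) = 45546 - 1*(-29) = 45546 + 29 = 45575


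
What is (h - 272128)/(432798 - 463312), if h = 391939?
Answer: -119811/30514 ≈ -3.9264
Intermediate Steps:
(h - 272128)/(432798 - 463312) = (391939 - 272128)/(432798 - 463312) = 119811/(-30514) = 119811*(-1/30514) = -119811/30514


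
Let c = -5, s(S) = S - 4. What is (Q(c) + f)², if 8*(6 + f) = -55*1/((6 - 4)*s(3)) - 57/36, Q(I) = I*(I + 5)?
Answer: 70225/9216 ≈ 7.6199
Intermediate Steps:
s(S) = -4 + S
Q(I) = I*(5 + I)
f = -265/96 (f = -6 + (-55*1/((-4 + 3)*(6 - 4)) - 57/36)/8 = -6 + (-55/((-1*2)) - 57*1/36)/8 = -6 + (-55/(-2) - 19/12)/8 = -6 + (-55*(-½) - 19/12)/8 = -6 + (55/2 - 19/12)/8 = -6 + (⅛)*(311/12) = -6 + 311/96 = -265/96 ≈ -2.7604)
(Q(c) + f)² = (-5*(5 - 5) - 265/96)² = (-5*0 - 265/96)² = (0 - 265/96)² = (-265/96)² = 70225/9216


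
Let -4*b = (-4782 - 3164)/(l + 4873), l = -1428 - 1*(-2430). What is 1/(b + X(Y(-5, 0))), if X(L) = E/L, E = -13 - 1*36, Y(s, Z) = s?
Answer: 11750/119123 ≈ 0.098638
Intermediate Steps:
l = 1002 (l = -1428 + 2430 = 1002)
E = -49 (E = -13 - 36 = -49)
X(L) = -49/L
b = 3973/11750 (b = -(-4782 - 3164)/(4*(1002 + 4873)) = -(-3973)/(2*5875) = -¼*(-7946/5875) = 3973/11750 ≈ 0.33813)
1/(b + X(Y(-5, 0))) = 1/(3973/11750 - 49/(-5)) = 1/(3973/11750 - 49*(-⅕)) = 1/(3973/11750 + 49/5) = 1/(119123/11750) = 11750/119123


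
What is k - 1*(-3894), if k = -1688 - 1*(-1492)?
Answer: 3698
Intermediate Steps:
k = -196 (k = -1688 + 1492 = -196)
k - 1*(-3894) = -196 - 1*(-3894) = -196 + 3894 = 3698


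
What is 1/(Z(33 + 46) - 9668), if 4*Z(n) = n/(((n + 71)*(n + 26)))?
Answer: -63000/609083921 ≈ -0.00010343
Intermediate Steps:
Z(n) = n/(4*(26 + n)*(71 + n)) (Z(n) = (n/(((n + 71)*(n + 26))))/4 = (n/(((71 + n)*(26 + n))))/4 = (n/(((26 + n)*(71 + n))))/4 = (n*(1/((26 + n)*(71 + n))))/4 = (n/((26 + n)*(71 + n)))/4 = n/(4*(26 + n)*(71 + n)))
1/(Z(33 + 46) - 9668) = 1/((33 + 46)/(4*(1846 + (33 + 46)² + 97*(33 + 46))) - 9668) = 1/((¼)*79/(1846 + 79² + 97*79) - 9668) = 1/((¼)*79/(1846 + 6241 + 7663) - 9668) = 1/((¼)*79/15750 - 9668) = 1/((¼)*79*(1/15750) - 9668) = 1/(79/63000 - 9668) = 1/(-609083921/63000) = -63000/609083921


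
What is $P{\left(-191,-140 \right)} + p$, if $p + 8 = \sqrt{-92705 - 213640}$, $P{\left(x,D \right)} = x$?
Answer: $-199 + i \sqrt{306345} \approx -199.0 + 553.48 i$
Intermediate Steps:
$p = -8 + i \sqrt{306345}$ ($p = -8 + \sqrt{-92705 - 213640} = -8 + \sqrt{-306345} = -8 + i \sqrt{306345} \approx -8.0 + 553.48 i$)
$P{\left(-191,-140 \right)} + p = -191 - \left(8 - i \sqrt{306345}\right) = -199 + i \sqrt{306345}$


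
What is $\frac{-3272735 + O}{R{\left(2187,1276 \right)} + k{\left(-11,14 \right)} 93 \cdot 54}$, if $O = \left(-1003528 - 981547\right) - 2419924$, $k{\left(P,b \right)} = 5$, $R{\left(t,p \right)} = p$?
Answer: $- \frac{3838867}{13193} \approx -290.98$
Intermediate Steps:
$O = -4404999$ ($O = -1985075 - 2419924 = -4404999$)
$\frac{-3272735 + O}{R{\left(2187,1276 \right)} + k{\left(-11,14 \right)} 93 \cdot 54} = \frac{-3272735 - 4404999}{1276 + 5 \cdot 93 \cdot 54} = - \frac{7677734}{1276 + 465 \cdot 54} = - \frac{7677734}{1276 + 25110} = - \frac{7677734}{26386} = \left(-7677734\right) \frac{1}{26386} = - \frac{3838867}{13193}$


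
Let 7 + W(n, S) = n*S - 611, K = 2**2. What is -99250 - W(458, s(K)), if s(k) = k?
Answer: -100464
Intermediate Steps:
K = 4
W(n, S) = -618 + S*n (W(n, S) = -7 + (n*S - 611) = -7 + (S*n - 611) = -7 + (-611 + S*n) = -618 + S*n)
-99250 - W(458, s(K)) = -99250 - (-618 + 4*458) = -99250 - (-618 + 1832) = -99250 - 1*1214 = -99250 - 1214 = -100464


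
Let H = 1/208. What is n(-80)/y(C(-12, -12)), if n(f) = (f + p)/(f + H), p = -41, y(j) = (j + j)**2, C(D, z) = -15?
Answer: 6292/3743775 ≈ 0.0016807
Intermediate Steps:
y(j) = 4*j**2 (y(j) = (2*j)**2 = 4*j**2)
H = 1/208 ≈ 0.0048077
n(f) = (-41 + f)/(1/208 + f) (n(f) = (f - 41)/(f + 1/208) = (-41 + f)/(1/208 + f))
n(-80)/y(C(-12, -12)) = (208*(-41 - 80)/(1 + 208*(-80)))/((4*(-15)**2)) = (208*(-121)/(1 - 16640))/((4*225)) = (208*(-121)/(-16639))/900 = (208*(-1/16639)*(-121))*(1/900) = (25168/16639)*(1/900) = 6292/3743775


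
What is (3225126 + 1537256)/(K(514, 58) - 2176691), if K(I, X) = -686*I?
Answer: -4762382/2529295 ≈ -1.8829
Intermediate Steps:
(3225126 + 1537256)/(K(514, 58) - 2176691) = (3225126 + 1537256)/(-686*514 - 2176691) = 4762382/(-352604 - 2176691) = 4762382/(-2529295) = 4762382*(-1/2529295) = -4762382/2529295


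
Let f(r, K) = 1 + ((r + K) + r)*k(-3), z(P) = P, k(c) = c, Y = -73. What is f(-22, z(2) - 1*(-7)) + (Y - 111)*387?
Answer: -71102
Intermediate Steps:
f(r, K) = 1 - 6*r - 3*K (f(r, K) = 1 + ((r + K) + r)*(-3) = 1 + ((K + r) + r)*(-3) = 1 + (K + 2*r)*(-3) = 1 + (-6*r - 3*K) = 1 - 6*r - 3*K)
f(-22, z(2) - 1*(-7)) + (Y - 111)*387 = (1 - 6*(-22) - 3*(2 - 1*(-7))) + (-73 - 111)*387 = (1 + 132 - 3*(2 + 7)) - 184*387 = (1 + 132 - 3*9) - 71208 = (1 + 132 - 27) - 71208 = 106 - 71208 = -71102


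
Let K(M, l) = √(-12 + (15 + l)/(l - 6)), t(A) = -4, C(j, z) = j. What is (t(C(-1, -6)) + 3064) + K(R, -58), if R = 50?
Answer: 3060 + 5*I*√29/8 ≈ 3060.0 + 3.3657*I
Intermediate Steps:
K(M, l) = √(-12 + (15 + l)/(-6 + l))
(t(C(-1, -6)) + 3064) + K(R, -58) = (-4 + 3064) + √((87 - 11*(-58))/(-6 - 58)) = 3060 + √((87 + 638)/(-64)) = 3060 + √(-1/64*725) = 3060 + √(-725/64) = 3060 + 5*I*√29/8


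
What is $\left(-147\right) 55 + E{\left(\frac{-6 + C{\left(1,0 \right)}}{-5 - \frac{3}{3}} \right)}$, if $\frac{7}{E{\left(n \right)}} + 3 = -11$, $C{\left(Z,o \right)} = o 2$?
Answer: $- \frac{16171}{2} \approx -8085.5$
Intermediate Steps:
$C{\left(Z,o \right)} = 2 o$
$E{\left(n \right)} = - \frac{1}{2}$ ($E{\left(n \right)} = \frac{7}{-3 - 11} = \frac{7}{-14} = 7 \left(- \frac{1}{14}\right) = - \frac{1}{2}$)
$\left(-147\right) 55 + E{\left(\frac{-6 + C{\left(1,0 \right)}}{-5 - \frac{3}{3}} \right)} = \left(-147\right) 55 - \frac{1}{2} = -8085 - \frac{1}{2} = - \frac{16171}{2}$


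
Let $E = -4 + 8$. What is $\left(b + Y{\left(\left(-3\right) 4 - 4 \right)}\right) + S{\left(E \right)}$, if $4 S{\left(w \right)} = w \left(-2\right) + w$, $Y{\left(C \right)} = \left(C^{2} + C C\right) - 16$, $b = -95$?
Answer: $400$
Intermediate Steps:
$Y{\left(C \right)} = -16 + 2 C^{2}$ ($Y{\left(C \right)} = \left(C^{2} + C^{2}\right) - 16 = 2 C^{2} - 16 = -16 + 2 C^{2}$)
$E = 4$
$S{\left(w \right)} = - \frac{w}{4}$ ($S{\left(w \right)} = \frac{w \left(-2\right) + w}{4} = \frac{- 2 w + w}{4} = \frac{\left(-1\right) w}{4} = - \frac{w}{4}$)
$\left(b + Y{\left(\left(-3\right) 4 - 4 \right)}\right) + S{\left(E \right)} = \left(-95 - \left(16 - 2 \left(\left(-3\right) 4 - 4\right)^{2}\right)\right) - 1 = \left(-95 - \left(16 - 2 \left(-12 - 4\right)^{2}\right)\right) - 1 = \left(-95 - \left(16 - 2 \left(-16\right)^{2}\right)\right) - 1 = \left(-95 + \left(-16 + 2 \cdot 256\right)\right) - 1 = \left(-95 + \left(-16 + 512\right)\right) - 1 = \left(-95 + 496\right) - 1 = 401 - 1 = 400$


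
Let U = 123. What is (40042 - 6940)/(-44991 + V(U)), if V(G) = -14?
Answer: -33102/45005 ≈ -0.73552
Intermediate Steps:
(40042 - 6940)/(-44991 + V(U)) = (40042 - 6940)/(-44991 - 14) = 33102/(-45005) = 33102*(-1/45005) = -33102/45005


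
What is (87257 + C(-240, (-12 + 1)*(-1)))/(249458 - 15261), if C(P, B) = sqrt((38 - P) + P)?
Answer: 87257/234197 + sqrt(38)/234197 ≈ 0.37261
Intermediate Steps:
C(P, B) = sqrt(38)
(87257 + C(-240, (-12 + 1)*(-1)))/(249458 - 15261) = (87257 + sqrt(38))/(249458 - 15261) = (87257 + sqrt(38))/234197 = (87257 + sqrt(38))*(1/234197) = 87257/234197 + sqrt(38)/234197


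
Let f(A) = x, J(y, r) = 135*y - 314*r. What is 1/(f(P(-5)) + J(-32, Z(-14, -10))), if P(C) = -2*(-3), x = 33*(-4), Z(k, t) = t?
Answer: -1/1312 ≈ -0.00076220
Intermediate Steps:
J(y, r) = -314*r + 135*y
x = -132
P(C) = 6
f(A) = -132
1/(f(P(-5)) + J(-32, Z(-14, -10))) = 1/(-132 + (-314*(-10) + 135*(-32))) = 1/(-132 + (3140 - 4320)) = 1/(-132 - 1180) = 1/(-1312) = -1/1312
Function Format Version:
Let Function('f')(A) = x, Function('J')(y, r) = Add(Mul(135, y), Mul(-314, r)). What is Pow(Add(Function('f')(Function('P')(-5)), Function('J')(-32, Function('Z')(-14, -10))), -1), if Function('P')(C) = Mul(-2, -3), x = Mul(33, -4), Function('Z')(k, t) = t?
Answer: Rational(-1, 1312) ≈ -0.00076220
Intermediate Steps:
Function('J')(y, r) = Add(Mul(-314, r), Mul(135, y))
x = -132
Function('P')(C) = 6
Function('f')(A) = -132
Pow(Add(Function('f')(Function('P')(-5)), Function('J')(-32, Function('Z')(-14, -10))), -1) = Pow(Add(-132, Add(Mul(-314, -10), Mul(135, -32))), -1) = Pow(Add(-132, Add(3140, -4320)), -1) = Pow(Add(-132, -1180), -1) = Pow(-1312, -1) = Rational(-1, 1312)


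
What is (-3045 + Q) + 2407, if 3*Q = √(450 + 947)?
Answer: -638 + √1397/3 ≈ -625.54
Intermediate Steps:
Q = √1397/3 (Q = √(450 + 947)/3 = √1397/3 ≈ 12.459)
(-3045 + Q) + 2407 = (-3045 + √1397/3) + 2407 = -638 + √1397/3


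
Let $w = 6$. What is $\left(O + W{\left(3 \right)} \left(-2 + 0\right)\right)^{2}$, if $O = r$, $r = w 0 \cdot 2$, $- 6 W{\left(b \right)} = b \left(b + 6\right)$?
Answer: $81$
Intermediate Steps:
$W{\left(b \right)} = - \frac{b \left(6 + b\right)}{6}$ ($W{\left(b \right)} = - \frac{b \left(b + 6\right)}{6} = - \frac{b \left(6 + b\right)}{6}$)
$r = 0$ ($r = 6 \cdot 0 \cdot 2 = 0 \cdot 2 = 0$)
$O = 0$
$\left(O + W{\left(3 \right)} \left(-2 + 0\right)\right)^{2} = \left(0 + \left(- \frac{1}{6}\right) 3 \left(6 + 3\right) \left(-2 + 0\right)\right)^{2} = \left(0 + \left(- \frac{1}{6}\right) 3 \cdot 9 \left(-2\right)\right)^{2} = \left(0 - -9\right)^{2} = \left(0 + 9\right)^{2} = 9^{2} = 81$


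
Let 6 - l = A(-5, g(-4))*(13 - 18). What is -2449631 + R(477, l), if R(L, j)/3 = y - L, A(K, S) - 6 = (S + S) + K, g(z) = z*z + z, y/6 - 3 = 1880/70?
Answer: -17153672/7 ≈ -2.4505e+6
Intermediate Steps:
y = 1254/7 (y = 18 + 6*(1880/70) = 18 + 6*(1880*(1/70)) = 18 + 6*(188/7) = 18 + 1128/7 = 1254/7 ≈ 179.14)
g(z) = z + z² (g(z) = z² + z = z + z²)
A(K, S) = 6 + K + 2*S (A(K, S) = 6 + ((S + S) + K) = 6 + (2*S + K) = 6 + (K + 2*S) = 6 + K + 2*S)
l = 131 (l = 6 - (6 - 5 + 2*(-4*(1 - 4)))*(13 - 18) = 6 - (6 - 5 + 2*(-4*(-3)))*(-5) = 6 - (6 - 5 + 2*12)*(-5) = 6 - (6 - 5 + 24)*(-5) = 6 - 25*(-5) = 6 - 1*(-125) = 6 + 125 = 131)
R(L, j) = 3762/7 - 3*L (R(L, j) = 3*(1254/7 - L) = 3762/7 - 3*L)
-2449631 + R(477, l) = -2449631 + (3762/7 - 3*477) = -2449631 + (3762/7 - 1431) = -2449631 - 6255/7 = -17153672/7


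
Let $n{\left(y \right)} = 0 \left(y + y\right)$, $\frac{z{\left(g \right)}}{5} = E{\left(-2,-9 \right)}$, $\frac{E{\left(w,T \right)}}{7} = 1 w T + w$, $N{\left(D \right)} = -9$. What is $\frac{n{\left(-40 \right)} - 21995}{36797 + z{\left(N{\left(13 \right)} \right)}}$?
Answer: $- \frac{21995}{37357} \approx -0.58878$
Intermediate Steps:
$E{\left(w,T \right)} = 7 w + 7 T w$ ($E{\left(w,T \right)} = 7 \left(1 w T + w\right) = 7 \left(1 T w + w\right) = 7 \left(T w + w\right) = 7 \left(w + T w\right) = 7 w + 7 T w$)
$z{\left(g \right)} = 560$ ($z{\left(g \right)} = 5 \cdot 7 \left(-2\right) \left(1 - 9\right) = 5 \cdot 7 \left(-2\right) \left(-8\right) = 5 \cdot 112 = 560$)
$n{\left(y \right)} = 0$ ($n{\left(y \right)} = 0 \cdot 2 y = 0$)
$\frac{n{\left(-40 \right)} - 21995}{36797 + z{\left(N{\left(13 \right)} \right)}} = \frac{0 - 21995}{36797 + 560} = - \frac{21995}{37357}$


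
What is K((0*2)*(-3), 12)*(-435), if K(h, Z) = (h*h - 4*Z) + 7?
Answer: 17835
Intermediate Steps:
K(h, Z) = 7 + h² - 4*Z (K(h, Z) = (h² - 4*Z) + 7 = 7 + h² - 4*Z)
K((0*2)*(-3), 12)*(-435) = (7 + ((0*2)*(-3))² - 4*12)*(-435) = (7 + (0*(-3))² - 48)*(-435) = (7 + 0² - 48)*(-435) = (7 + 0 - 48)*(-435) = -41*(-435) = 17835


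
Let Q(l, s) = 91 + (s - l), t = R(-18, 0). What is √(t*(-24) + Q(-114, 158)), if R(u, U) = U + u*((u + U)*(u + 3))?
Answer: √117003 ≈ 342.06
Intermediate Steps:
R(u, U) = U + u*(3 + u)*(U + u) (R(u, U) = U + u*((U + u)*(3 + u)) = U + u*((3 + u)*(U + u)) = U + u*(3 + u)*(U + u))
t = -4860 (t = 0 + (-18)³ + 3*(-18)² + 0*(-18)² + 3*0*(-18) = 0 - 5832 + 3*324 + 0*324 + 0 = 0 - 5832 + 972 + 0 + 0 = -4860)
Q(l, s) = 91 + s - l
√(t*(-24) + Q(-114, 158)) = √(-4860*(-24) + (91 + 158 - 1*(-114))) = √(116640 + (91 + 158 + 114)) = √(116640 + 363) = √117003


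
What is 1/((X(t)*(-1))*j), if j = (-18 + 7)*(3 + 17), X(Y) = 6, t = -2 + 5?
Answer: 1/1320 ≈ 0.00075758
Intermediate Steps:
t = 3
j = -220 (j = -11*20 = -220)
1/((X(t)*(-1))*j) = 1/((6*(-1))*(-220)) = 1/(-6*(-220)) = 1/1320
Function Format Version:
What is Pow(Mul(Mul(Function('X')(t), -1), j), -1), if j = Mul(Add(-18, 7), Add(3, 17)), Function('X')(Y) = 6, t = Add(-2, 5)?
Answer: Rational(1, 1320) ≈ 0.00075758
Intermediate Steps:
t = 3
j = -220 (j = Mul(-11, 20) = -220)
Pow(Mul(Mul(Function('X')(t), -1), j), -1) = Pow(Mul(Mul(6, -1), -220), -1) = Pow(Mul(-6, -220), -1) = Pow(1320, -1) = Rational(1, 1320)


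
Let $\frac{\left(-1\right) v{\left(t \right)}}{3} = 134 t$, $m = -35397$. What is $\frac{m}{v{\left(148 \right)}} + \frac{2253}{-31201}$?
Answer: $\frac{323459103}{618778232} \approx 0.52274$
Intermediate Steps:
$v{\left(t \right)} = - 402 t$ ($v{\left(t \right)} = - 3 \cdot 134 t = - 402 t$)
$\frac{m}{v{\left(148 \right)}} + \frac{2253}{-31201} = - \frac{35397}{\left(-402\right) 148} + \frac{2253}{-31201} = - \frac{35397}{-59496} + 2253 \left(- \frac{1}{31201}\right) = \left(-35397\right) \left(- \frac{1}{59496}\right) - \frac{2253}{31201} = \frac{11799}{19832} - \frac{2253}{31201} = \frac{323459103}{618778232}$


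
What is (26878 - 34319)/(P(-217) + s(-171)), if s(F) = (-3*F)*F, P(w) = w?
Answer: 7441/87940 ≈ 0.084615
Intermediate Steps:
s(F) = -3*F²
(26878 - 34319)/(P(-217) + s(-171)) = (26878 - 34319)/(-217 - 3*(-171)²) = -7441/(-217 - 3*29241) = -7441/(-217 - 87723) = -7441/(-87940) = -7441*(-1/87940) = 7441/87940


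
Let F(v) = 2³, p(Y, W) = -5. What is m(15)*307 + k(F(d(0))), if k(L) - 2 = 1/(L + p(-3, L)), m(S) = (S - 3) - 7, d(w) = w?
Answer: 4612/3 ≈ 1537.3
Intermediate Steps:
F(v) = 8
m(S) = -10 + S (m(S) = (-3 + S) - 7 = -10 + S)
k(L) = 2 + 1/(-5 + L) (k(L) = 2 + 1/(L - 5) = 2 + 1/(-5 + L))
m(15)*307 + k(F(d(0))) = (-10 + 15)*307 + (-9 + 2*8)/(-5 + 8) = 5*307 + (-9 + 16)/3 = 1535 + (⅓)*7 = 1535 + 7/3 = 4612/3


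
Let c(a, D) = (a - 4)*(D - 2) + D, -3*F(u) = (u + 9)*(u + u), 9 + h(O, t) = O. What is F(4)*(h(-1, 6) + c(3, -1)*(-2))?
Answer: 1456/3 ≈ 485.33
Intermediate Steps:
h(O, t) = -9 + O
F(u) = -2*u*(9 + u)/3 (F(u) = -(u + 9)*(u + u)/3 = -(9 + u)*2*u/3 = -2*u*(9 + u)/3)
c(a, D) = D + (-4 + a)*(-2 + D) (c(a, D) = (-4 + a)*(-2 + D) + D = D + (-4 + a)*(-2 + D))
F(4)*(h(-1, 6) + c(3, -1)*(-2)) = (-⅔*4*(9 + 4))*((-9 - 1) + (8 - 3*(-1) - 2*3 - 1*3)*(-2)) = (-⅔*4*13)*(-10 + (8 + 3 - 6 - 3)*(-2)) = -104*(-10 + 2*(-2))/3 = -104*(-10 - 4)/3 = -104/3*(-14) = 1456/3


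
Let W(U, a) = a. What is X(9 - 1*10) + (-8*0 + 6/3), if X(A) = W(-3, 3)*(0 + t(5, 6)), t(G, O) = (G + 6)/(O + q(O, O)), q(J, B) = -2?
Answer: 41/4 ≈ 10.250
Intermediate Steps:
t(G, O) = (6 + G)/(-2 + O) (t(G, O) = (G + 6)/(O - 2) = (6 + G)/(-2 + O))
X(A) = 33/4 (X(A) = 3*(0 + (6 + 5)/(-2 + 6)) = 3*(0 + 11/4) = 3*(11/4) = 33/4)
X(9 - 1*10) + (-8*0 + 6/3) = 33/4 + (-8*0 + 6/3) = 33/4 + (0 + 6*(⅓)) = 33/4 + (0 + 2) = 33/4 + 2 = 41/4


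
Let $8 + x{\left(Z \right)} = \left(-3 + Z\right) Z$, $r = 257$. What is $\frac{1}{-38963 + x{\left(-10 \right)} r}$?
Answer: $- \frac{1}{7609} \approx -0.00013142$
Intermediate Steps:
$x{\left(Z \right)} = -8 + Z \left(-3 + Z\right)$ ($x{\left(Z \right)} = -8 + \left(-3 + Z\right) Z = -8 + Z \left(-3 + Z\right)$)
$\frac{1}{-38963 + x{\left(-10 \right)} r} = \frac{1}{-38963 + \left(-8 + \left(-10\right)^{2} - -30\right) 257} = \frac{1}{-38963 + \left(-8 + 100 + 30\right) 257} = \frac{1}{-38963 + 122 \cdot 257} = \frac{1}{-38963 + 31354} = \frac{1}{-7609} = - \frac{1}{7609}$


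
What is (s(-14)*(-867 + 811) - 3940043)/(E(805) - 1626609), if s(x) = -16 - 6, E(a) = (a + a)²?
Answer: -3938811/965491 ≈ -4.0796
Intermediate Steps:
E(a) = 4*a² (E(a) = (2*a)² = 4*a²)
s(x) = -22
(s(-14)*(-867 + 811) - 3940043)/(E(805) - 1626609) = (-22*(-867 + 811) - 3940043)/(4*805² - 1626609) = (-22*(-56) - 3940043)/(4*648025 - 1626609) = (1232 - 3940043)/(2592100 - 1626609) = -3938811/965491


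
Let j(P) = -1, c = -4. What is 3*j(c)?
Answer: -3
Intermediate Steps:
3*j(c) = 3*(-1) = -3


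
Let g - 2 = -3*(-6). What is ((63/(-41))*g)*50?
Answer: -63000/41 ≈ -1536.6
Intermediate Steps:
g = 20 (g = 2 - 3*(-6) = 2 + 18 = 20)
((63/(-41))*g)*50 = ((63/(-41))*20)*50 = ((63*(-1/41))*20)*50 = -63/41*20*50 = -1260/41*50 = -63000/41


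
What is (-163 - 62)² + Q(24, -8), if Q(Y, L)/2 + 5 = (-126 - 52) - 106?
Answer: 50047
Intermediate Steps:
Q(Y, L) = -578 (Q(Y, L) = -10 + 2*((-126 - 52) - 106) = -10 + 2*(-178 - 106) = -10 + 2*(-284) = -10 - 568 = -578)
(-163 - 62)² + Q(24, -8) = (-163 - 62)² - 578 = (-225)² - 578 = 50625 - 578 = 50047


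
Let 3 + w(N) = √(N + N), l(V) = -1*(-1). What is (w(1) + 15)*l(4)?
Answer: 12 + √2 ≈ 13.414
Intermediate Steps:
l(V) = 1
w(N) = -3 + √2*√N (w(N) = -3 + √(N + N) = -3 + √(2*N) = -3 + √2*√N)
(w(1) + 15)*l(4) = ((-3 + √2*√1) + 15)*1 = ((-3 + √2*1) + 15)*1 = ((-3 + √2) + 15)*1 = (12 + √2)*1 = 12 + √2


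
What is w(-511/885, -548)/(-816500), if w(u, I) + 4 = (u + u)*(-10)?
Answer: -334/36130125 ≈ -9.2444e-6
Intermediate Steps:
w(u, I) = -4 - 20*u (w(u, I) = -4 + (u + u)*(-10) = -4 + (2*u)*(-10) = -4 - 20*u)
w(-511/885, -548)/(-816500) = (-4 - (-10220)/885)/(-816500) = (-4 - (-10220)/885)*(-1/816500) = (-4 - 20*(-511/885))*(-1/816500) = (-4 + 2044/177)*(-1/816500) = (1336/177)*(-1/816500) = -334/36130125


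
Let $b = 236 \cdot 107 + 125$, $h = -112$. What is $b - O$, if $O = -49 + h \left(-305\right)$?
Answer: $-8734$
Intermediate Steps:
$b = 25377$ ($b = 25252 + 125 = 25377$)
$O = 34111$ ($O = -49 - -34160 = -49 + 34160 = 34111$)
$b - O = 25377 - 34111 = -8734$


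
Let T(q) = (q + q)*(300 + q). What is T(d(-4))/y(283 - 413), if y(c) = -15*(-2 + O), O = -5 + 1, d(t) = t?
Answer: -1184/45 ≈ -26.311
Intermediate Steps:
O = -4
T(q) = 2*q*(300 + q) (T(q) = (2*q)*(300 + q) = 2*q*(300 + q))
y(c) = 90 (y(c) = -15*(-2 - 4) = -15*(-6) = 90)
T(d(-4))/y(283 - 413) = (2*(-4)*(300 - 4))/90 = (2*(-4)*296)*(1/90) = -2368*1/90 = -1184/45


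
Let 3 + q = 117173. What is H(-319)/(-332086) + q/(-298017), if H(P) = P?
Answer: -38815449197/98967273462 ≈ -0.39220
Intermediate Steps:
q = 117170 (q = -3 + 117173 = 117170)
H(-319)/(-332086) + q/(-298017) = -319/(-332086) + 117170/(-298017) = -319*(-1/332086) + 117170*(-1/298017) = 319/332086 - 117170/298017 = -38815449197/98967273462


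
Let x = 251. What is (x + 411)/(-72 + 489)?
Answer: 662/417 ≈ 1.5875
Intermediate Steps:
(x + 411)/(-72 + 489) = (251 + 411)/(-72 + 489) = 662/417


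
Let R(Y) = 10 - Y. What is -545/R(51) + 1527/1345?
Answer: 795632/55145 ≈ 14.428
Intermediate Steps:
-545/R(51) + 1527/1345 = -545/(10 - 1*51) + 1527/1345 = -545/(10 - 51) + 1527*(1/1345) = -545/(-41) + 1527/1345 = -545*(-1/41) + 1527/1345 = 545/41 + 1527/1345 = 795632/55145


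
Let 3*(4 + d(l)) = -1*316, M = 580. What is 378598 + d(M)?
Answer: 1135466/3 ≈ 3.7849e+5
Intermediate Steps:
d(l) = -328/3 (d(l) = -4 + (-1*316)/3 = -4 + (⅓)*(-316) = -4 - 316/3 = -328/3)
378598 + d(M) = 378598 - 328/3 = 1135466/3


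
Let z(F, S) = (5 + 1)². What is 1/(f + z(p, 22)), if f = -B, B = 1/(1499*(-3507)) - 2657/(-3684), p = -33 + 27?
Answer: 6455587404/227745204305 ≈ 0.028346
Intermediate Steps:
p = -6
B = 4655942239/6455587404 (B = (1/1499)*(-1/3507) - 2657*(-1/3684) = -1/5256993 + 2657/3684 = 4655942239/6455587404 ≈ 0.72123)
z(F, S) = 36 (z(F, S) = 6² = 36)
f = -4655942239/6455587404 (f = -1*4655942239/6455587404 = -4655942239/6455587404 ≈ -0.72123)
1/(f + z(p, 22)) = 1/(-4655942239/6455587404 + 36) = 1/(227745204305/6455587404) = 6455587404/227745204305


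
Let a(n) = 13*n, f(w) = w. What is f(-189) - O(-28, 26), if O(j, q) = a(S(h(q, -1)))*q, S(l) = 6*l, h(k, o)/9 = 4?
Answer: -73197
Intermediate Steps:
h(k, o) = 36 (h(k, o) = 9*4 = 36)
O(j, q) = 2808*q (O(j, q) = (13*(6*36))*q = (13*216)*q = 2808*q)
f(-189) - O(-28, 26) = -189 - 2808*26 = -189 - 1*73008 = -189 - 73008 = -73197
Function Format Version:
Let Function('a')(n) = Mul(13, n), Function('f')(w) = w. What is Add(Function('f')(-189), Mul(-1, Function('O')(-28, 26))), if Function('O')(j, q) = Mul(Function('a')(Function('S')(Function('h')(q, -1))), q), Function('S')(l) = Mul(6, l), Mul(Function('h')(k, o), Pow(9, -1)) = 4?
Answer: -73197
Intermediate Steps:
Function('h')(k, o) = 36 (Function('h')(k, o) = Mul(9, 4) = 36)
Function('O')(j, q) = Mul(2808, q) (Function('O')(j, q) = Mul(Mul(13, Mul(6, 36)), q) = Mul(Mul(13, 216), q) = Mul(2808, q))
Add(Function('f')(-189), Mul(-1, Function('O')(-28, 26))) = Add(-189, Mul(-1, Mul(2808, 26))) = Add(-189, Mul(-1, 73008)) = Add(-189, -73008) = -73197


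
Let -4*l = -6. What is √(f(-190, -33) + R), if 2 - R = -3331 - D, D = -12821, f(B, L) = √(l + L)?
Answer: √(-37952 + 6*I*√14)/2 ≈ 0.02881 + 97.406*I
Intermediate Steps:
l = 3/2 (l = -¼*(-6) = 3/2 ≈ 1.5000)
f(B, L) = √(3/2 + L)
R = -9488 (R = 2 - (-3331 - 1*(-12821)) = 2 - (-3331 + 12821) = 2 - 1*9490 = 2 - 9490 = -9488)
√(f(-190, -33) + R) = √(√(6 + 4*(-33))/2 - 9488) = √(√(6 - 132)/2 - 9488) = √(√(-126)/2 - 9488) = √((3*I*√14)/2 - 9488) = √(3*I*√14/2 - 9488) = √(-9488 + 3*I*√14/2)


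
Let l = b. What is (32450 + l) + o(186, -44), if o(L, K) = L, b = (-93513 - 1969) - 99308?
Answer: -162154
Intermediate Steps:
b = -194790 (b = -95482 - 99308 = -194790)
l = -194790
(32450 + l) + o(186, -44) = (32450 - 194790) + 186 = -162340 + 186 = -162154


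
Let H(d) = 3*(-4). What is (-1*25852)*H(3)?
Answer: 310224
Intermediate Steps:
H(d) = -12
(-1*25852)*H(3) = -1*25852*(-12) = -25852*(-12) = 310224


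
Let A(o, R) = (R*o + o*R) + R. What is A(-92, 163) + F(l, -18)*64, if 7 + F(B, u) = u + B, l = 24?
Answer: -29893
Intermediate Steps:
F(B, u) = -7 + B + u (F(B, u) = -7 + (u + B) = -7 + (B + u) = -7 + B + u)
A(o, R) = R + 2*R*o (A(o, R) = (R*o + R*o) + R = 2*R*o + R = R + 2*R*o)
A(-92, 163) + F(l, -18)*64 = 163*(1 + 2*(-92)) + (-7 + 24 - 18)*64 = 163*(1 - 184) - 1*64 = 163*(-183) - 64 = -29829 - 64 = -29893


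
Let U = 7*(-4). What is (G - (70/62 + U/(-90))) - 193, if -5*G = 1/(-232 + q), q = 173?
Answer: -16003117/82305 ≈ -194.44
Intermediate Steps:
G = 1/295 (G = -1/(5*(-232 + 173)) = -⅕/(-59) = -⅕*(-1/59) = 1/295 ≈ 0.0033898)
U = -28
(G - (70/62 + U/(-90))) - 193 = (1/295 - (70/62 - 28/(-90))) - 193 = (1/295 - (70*(1/62) - 28*(-1/90))) - 193 = (1/295 - (35/31 + 14/45)) - 193 = (1/295 - 1*2009/1395) - 193 = (1/295 - 2009/1395) - 193 = -118252/82305 - 193 = -16003117/82305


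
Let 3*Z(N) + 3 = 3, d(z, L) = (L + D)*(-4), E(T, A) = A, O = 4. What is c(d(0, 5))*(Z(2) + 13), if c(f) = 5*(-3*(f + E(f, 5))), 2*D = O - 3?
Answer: 3315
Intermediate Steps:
D = ½ (D = (4 - 3)/2 = (½)*1 = ½ ≈ 0.50000)
d(z, L) = -2 - 4*L (d(z, L) = (L + ½)*(-4) = (½ + L)*(-4) = -2 - 4*L)
c(f) = -75 - 15*f (c(f) = 5*(-3*(f + 5)) = 5*(-3*(5 + f)) = 5*(-15 - 3*f) = -75 - 15*f)
Z(N) = 0 (Z(N) = -1 + (⅓)*3 = -1 + 1 = 0)
c(d(0, 5))*(Z(2) + 13) = (-75 - 15*(-2 - 4*5))*(0 + 13) = (-75 - 15*(-2 - 20))*13 = (-75 - 15*(-22))*13 = (-75 + 330)*13 = 255*13 = 3315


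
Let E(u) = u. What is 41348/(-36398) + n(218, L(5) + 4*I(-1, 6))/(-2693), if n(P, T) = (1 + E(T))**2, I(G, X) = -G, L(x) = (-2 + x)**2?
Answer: -59242086/49009907 ≈ -1.2088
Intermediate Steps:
n(P, T) = (1 + T)**2
41348/(-36398) + n(218, L(5) + 4*I(-1, 6))/(-2693) = 41348/(-36398) + (1 + ((-2 + 5)**2 + 4*(-1*(-1))))**2/(-2693) = 41348*(-1/36398) + (1 + (3**2 + 4*1))**2*(-1/2693) = -20674/18199 + (1 + (9 + 4))**2*(-1/2693) = -20674/18199 + (1 + 13)**2*(-1/2693) = -20674/18199 + 14**2*(-1/2693) = -20674/18199 + 196*(-1/2693) = -20674/18199 - 196/2693 = -59242086/49009907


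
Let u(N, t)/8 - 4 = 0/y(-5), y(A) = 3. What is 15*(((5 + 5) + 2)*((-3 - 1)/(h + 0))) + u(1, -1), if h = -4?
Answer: 212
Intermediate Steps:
u(N, t) = 32 (u(N, t) = 32 + 8*(0/3) = 32 + 8*(0*(⅓)) = 32 + 8*0 = 32 + 0 = 32)
15*(((5 + 5) + 2)*((-3 - 1)/(h + 0))) + u(1, -1) = 15*(((5 + 5) + 2)*((-3 - 1)/(-4 + 0))) + 32 = 15*((10 + 2)*(-4/(-4))) + 32 = 15*(12*(-4*(-¼))) + 32 = 15*(12*1) + 32 = 15*12 + 32 = 180 + 32 = 212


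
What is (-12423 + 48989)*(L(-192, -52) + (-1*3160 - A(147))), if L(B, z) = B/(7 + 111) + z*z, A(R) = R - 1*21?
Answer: -1259113644/59 ≈ -2.1341e+7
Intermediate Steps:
A(R) = -21 + R (A(R) = R - 21 = -21 + R)
L(B, z) = z² + B/118 (L(B, z) = B/118 + z² = z² + B/118)
(-12423 + 48989)*(L(-192, -52) + (-1*3160 - A(147))) = (-12423 + 48989)*(((-52)² + (1/118)*(-192)) + (-1*3160 - (-21 + 147))) = 36566*((2704 - 96/59) + (-3160 - 1*126)) = 36566*(159440/59 + (-3160 - 126)) = 36566*(159440/59 - 3286) = 36566*(-34434/59) = -1259113644/59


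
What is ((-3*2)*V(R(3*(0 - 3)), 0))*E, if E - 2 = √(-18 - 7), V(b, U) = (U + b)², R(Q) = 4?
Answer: -192 - 480*I ≈ -192.0 - 480.0*I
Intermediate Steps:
E = 2 + 5*I (E = 2 + √(-18 - 7) = 2 + √(-25) = 2 + 5*I ≈ 2.0 + 5.0*I)
((-3*2)*V(R(3*(0 - 3)), 0))*E = ((-3*2)*(0 + 4)²)*(2 + 5*I) = (-6*4²)*(2 + 5*I) = (-6*16)*(2 + 5*I) = -96*(2 + 5*I) = -192 - 480*I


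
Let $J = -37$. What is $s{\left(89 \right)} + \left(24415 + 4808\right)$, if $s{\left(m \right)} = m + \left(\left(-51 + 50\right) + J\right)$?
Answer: $29274$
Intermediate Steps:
$s{\left(m \right)} = -38 + m$ ($s{\left(m \right)} = m + \left(\left(-51 + 50\right) - 37\right) = m - 38 = -38 + m$)
$s{\left(89 \right)} + \left(24415 + 4808\right) = \left(-38 + 89\right) + \left(24415 + 4808\right) = 51 + 29223 = 29274$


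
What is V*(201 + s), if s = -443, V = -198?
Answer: 47916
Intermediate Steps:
V*(201 + s) = -198*(201 - 443) = -198*(-242) = 47916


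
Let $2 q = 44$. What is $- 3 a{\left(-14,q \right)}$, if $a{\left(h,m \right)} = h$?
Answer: $42$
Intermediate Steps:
$q = 22$ ($q = \frac{1}{2} \cdot 44 = 22$)
$- 3 a{\left(-14,q \right)} = \left(-3\right) \left(-14\right) = 42$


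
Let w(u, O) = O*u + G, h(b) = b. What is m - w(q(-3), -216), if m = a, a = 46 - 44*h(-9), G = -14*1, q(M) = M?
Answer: -192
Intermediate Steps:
G = -14
a = 442 (a = 46 - 44*(-9) = 46 + 396 = 442)
w(u, O) = -14 + O*u (w(u, O) = O*u - 14 = -14 + O*u)
m = 442
m - w(q(-3), -216) = 442 - (-14 - 216*(-3)) = 442 - (-14 + 648) = 442 - 1*634 = 442 - 634 = -192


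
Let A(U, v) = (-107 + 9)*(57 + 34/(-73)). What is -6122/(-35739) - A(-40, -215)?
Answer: 14454942500/2608947 ≈ 5540.5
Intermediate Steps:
A(U, v) = -404446/73 (A(U, v) = -98*(57 + 34*(-1/73)) = -98*(57 - 34/73) = -98*4127/73 = -404446/73)
-6122/(-35739) - A(-40, -215) = -6122/(-35739) - 1*(-404446/73) = -6122*(-1/35739) + 404446/73 = 6122/35739 + 404446/73 = 14454942500/2608947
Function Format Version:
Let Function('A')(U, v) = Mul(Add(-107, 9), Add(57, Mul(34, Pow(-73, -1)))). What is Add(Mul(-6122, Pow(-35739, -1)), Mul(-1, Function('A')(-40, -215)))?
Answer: Rational(14454942500, 2608947) ≈ 5540.5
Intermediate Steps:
Function('A')(U, v) = Rational(-404446, 73) (Function('A')(U, v) = Mul(-98, Add(57, Mul(34, Rational(-1, 73)))) = Mul(-98, Add(57, Rational(-34, 73))) = Mul(-98, Rational(4127, 73)) = Rational(-404446, 73))
Add(Mul(-6122, Pow(-35739, -1)), Mul(-1, Function('A')(-40, -215))) = Add(Mul(-6122, Pow(-35739, -1)), Mul(-1, Rational(-404446, 73))) = Add(Mul(-6122, Rational(-1, 35739)), Rational(404446, 73)) = Add(Rational(6122, 35739), Rational(404446, 73)) = Rational(14454942500, 2608947)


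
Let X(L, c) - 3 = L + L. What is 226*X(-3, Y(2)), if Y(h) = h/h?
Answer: -678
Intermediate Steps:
Y(h) = 1
X(L, c) = 3 + 2*L (X(L, c) = 3 + (L + L) = 3 + 2*L)
226*X(-3, Y(2)) = 226*(3 + 2*(-3)) = 226*(3 - 6) = 226*(-3) = -678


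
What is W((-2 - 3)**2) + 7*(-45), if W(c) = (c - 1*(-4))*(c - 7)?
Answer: 207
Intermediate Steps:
W(c) = (-7 + c)*(4 + c) (W(c) = (c + 4)*(-7 + c) = (4 + c)*(-7 + c) = (-7 + c)*(4 + c))
W((-2 - 3)**2) + 7*(-45) = (-28 + ((-2 - 3)**2)**2 - 3*(-2 - 3)**2) + 7*(-45) = (-28 + ((-5)**2)**2 - 3*(-5)**2) - 315 = (-28 + 25**2 - 3*25) - 315 = (-28 + 625 - 75) - 315 = 522 - 315 = 207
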